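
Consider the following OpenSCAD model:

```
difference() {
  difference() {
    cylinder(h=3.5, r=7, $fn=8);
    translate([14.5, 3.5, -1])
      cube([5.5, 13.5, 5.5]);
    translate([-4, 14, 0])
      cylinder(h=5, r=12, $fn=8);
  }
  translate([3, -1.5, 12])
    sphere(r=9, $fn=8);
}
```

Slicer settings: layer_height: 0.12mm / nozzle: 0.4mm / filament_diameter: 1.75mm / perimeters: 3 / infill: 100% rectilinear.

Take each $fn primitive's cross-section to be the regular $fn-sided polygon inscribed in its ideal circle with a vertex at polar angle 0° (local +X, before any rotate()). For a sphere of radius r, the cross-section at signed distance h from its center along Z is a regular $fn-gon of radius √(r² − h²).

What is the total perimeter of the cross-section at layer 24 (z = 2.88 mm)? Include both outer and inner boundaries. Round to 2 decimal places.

41.48 mm

At z = 2.88 mm: the r=7 cylinder contributes a regular 8-gon of circumradius 7 (perimeter = 2·8·7.000·sin(180°/8) = 42.86 mm); the cube at (14.5, 3.5) is present — its section is the full 5.5×13.5 rectangle (perimeter 38.00 mm); the r=12 cylinder at (-4, 14) contributes a regular 8-gon of circumradius 12 (perimeter = 2·8·12.000·sin(180°/8) = 73.48 mm); Taking the first minus the rest: starting from the r=7 cylinder, the 5.5×13.5 cube at (14.5, 3.5) misses the remaining region (no effect); the r=12 cylinder at (-4, 14) partially overlaps it — only the 24.08 mm² overlap (of its 407.29 mm²) is removed, clipping the outline — boundary = 41.48 mm; the sphere at (3, -1.5) is not intersected at this z (|z−center|=9.120 > r=9); After the difference (first − rest): none of the subtracted shapes is present at this height, so that combined region is unchanged — boundary = 41.48 mm. Overall, the cross-section is a single solid region. Total boundary length (outer) = 41.48 mm.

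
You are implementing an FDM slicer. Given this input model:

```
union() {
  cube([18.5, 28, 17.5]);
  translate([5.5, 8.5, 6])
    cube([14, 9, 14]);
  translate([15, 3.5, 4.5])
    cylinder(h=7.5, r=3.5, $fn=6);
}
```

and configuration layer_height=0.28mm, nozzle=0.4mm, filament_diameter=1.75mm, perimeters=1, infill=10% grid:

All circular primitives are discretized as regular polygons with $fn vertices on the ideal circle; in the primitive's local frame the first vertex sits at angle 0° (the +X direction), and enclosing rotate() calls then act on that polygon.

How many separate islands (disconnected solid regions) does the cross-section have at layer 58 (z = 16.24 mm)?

1

At z = 16.24 mm: the 18.5×28 cube contributes its full rectangle; the cube at (5.5, 8.5) (footprint 14×9) is included at this height; the cylinder at (15, 3.5) is absent (z outside [4.5, 12]); Taking the union: the regions partially overlap (shared area 117.00 mm²), so overlapping operands fuse into one piece — 1 connected region. Overall, the cross-section is a single solid region. Island count = 1.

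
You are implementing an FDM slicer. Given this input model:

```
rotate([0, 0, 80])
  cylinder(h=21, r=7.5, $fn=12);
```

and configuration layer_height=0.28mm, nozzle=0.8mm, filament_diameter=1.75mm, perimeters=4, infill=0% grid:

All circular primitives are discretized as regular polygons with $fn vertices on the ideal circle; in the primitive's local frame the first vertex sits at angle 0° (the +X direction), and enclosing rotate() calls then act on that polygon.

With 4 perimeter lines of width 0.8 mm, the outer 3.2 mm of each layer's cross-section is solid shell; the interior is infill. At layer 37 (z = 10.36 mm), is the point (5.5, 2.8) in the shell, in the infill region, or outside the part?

shell

At z = 10.36 mm: the r=7.5 cylinder gives a regular 12-gon of circumradius 7.5 (constant along its height); (rotated 80° about Z; rotation is an isometry so areas/perimeters/island counts are preserved). Overall, the cross-section is a single solid region. Undo the 80° rotation: the query point maps to (3.713, -4.930) in the un-rotated model frame. The nearest boundary edge runs (3.75, -6.50)→(6.50, -3.75); distance from the point to it = 1.13 mm. The point is inside the cross-section, 1.13 mm from the nearest boundary — within the 3.2 mm shell band (4 × 0.8).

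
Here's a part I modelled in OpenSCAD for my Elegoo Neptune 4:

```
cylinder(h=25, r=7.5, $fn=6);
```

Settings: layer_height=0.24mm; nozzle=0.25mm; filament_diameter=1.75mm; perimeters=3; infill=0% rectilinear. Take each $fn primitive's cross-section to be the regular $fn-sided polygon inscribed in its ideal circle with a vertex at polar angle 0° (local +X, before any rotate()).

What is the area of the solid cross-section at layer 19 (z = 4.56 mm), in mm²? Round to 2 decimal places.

At z = 4.56 mm: the r=7.5 cylinder gives a regular 6-gon of circumradius 7.5 (constant along its height) (area = (6/2)·7.500²·sin(360°/6) = 146.14 mm²). Overall, the cross-section is a single solid region. Net area = 146.14 mm².

146.14 mm²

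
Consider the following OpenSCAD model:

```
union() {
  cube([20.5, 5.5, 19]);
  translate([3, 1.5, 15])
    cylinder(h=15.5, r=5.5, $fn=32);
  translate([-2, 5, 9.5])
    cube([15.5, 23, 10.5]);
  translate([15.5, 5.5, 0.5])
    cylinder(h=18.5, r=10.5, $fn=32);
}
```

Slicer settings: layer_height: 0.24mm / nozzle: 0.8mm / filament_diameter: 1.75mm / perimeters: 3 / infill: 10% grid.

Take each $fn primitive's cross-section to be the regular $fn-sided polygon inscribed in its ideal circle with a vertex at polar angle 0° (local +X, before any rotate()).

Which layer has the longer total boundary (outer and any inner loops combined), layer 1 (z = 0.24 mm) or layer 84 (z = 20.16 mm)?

layer 1 (z = 0.24 mm)

Layer 1 (z = 0.24): the cube (footprint 20.5×5.5) is included at this height (perimeter 52.00 mm); the cylinder at (3, 1.5) does not reach this height (z outside [15, 30.5]); the cube at (-2, 5) does not reach this height (z outside [9.5, 20]); the cylinder at (15.5, 5.5) is absent (z outside [0.5, 19]); Merging all regions: only the 20.5×5.5 cube is present, so the union is just that shape — boundary = 52.00 mm. So its perimeter = 52.00 mm. Layer 84 (z = 20.16): the cube is not intersected at this z (z outside [0, 19]); the cylinder at (3, 1.5): section is a regular 32-gon, circumradius r=5.5 (perimeter = 2·32·5.500·sin(180°/32) = 34.50 mm); the cube at (-2, 5) is absent (z outside [9.5, 20]); the cylinder at (15.5, 5.5) is absent (z outside [0.5, 19]); Combining (union): only the r=5.5 cylinder at (3, 1.5) is present, so the union is just that shape — boundary = 34.50 mm. So its perimeter = 34.50 mm. Layer 1 is larger (52.00 vs 34.50 mm).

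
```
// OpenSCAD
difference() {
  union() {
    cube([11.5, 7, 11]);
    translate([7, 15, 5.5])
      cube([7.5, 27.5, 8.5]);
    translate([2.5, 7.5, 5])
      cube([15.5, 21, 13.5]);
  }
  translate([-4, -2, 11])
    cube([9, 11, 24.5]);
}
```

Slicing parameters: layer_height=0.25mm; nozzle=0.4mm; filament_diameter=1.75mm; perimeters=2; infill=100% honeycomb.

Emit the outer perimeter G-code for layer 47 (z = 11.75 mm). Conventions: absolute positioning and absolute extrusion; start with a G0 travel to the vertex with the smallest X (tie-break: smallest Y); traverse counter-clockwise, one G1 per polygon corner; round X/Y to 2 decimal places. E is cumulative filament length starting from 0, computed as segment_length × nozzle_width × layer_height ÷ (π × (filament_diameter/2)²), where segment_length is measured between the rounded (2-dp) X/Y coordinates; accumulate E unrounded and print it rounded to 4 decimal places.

At z = 11.75 mm: the cube is absent (z outside [0, 11]); the 7.5×27.5 cube at (7, 15) contributes its full rectangle; the 15.5×21 cube at (2.5, 7.5) contributes its full rectangle; Taking the union: the regions partially overlap (shared area 101.25 mm²), so overlapping operands fuse into one piece — 1 connected region; the 9×11 cube at (-4, -2) contributes its full rectangle; Subtracting the remaining from the first: starting from that combined region, the 9×11 cube at (-4, -2) partially overlaps it — only the 3.75 mm² overlap (of its 99.00 mm²) is removed, clipping the outline — 1 connected region. The outline is a single polygon with 10 vertices. Extrusion per mm of travel: 0.4 × 0.25 / (π × 0.875²) = 0.041575. Accumulating E over each segment gives final E = 4.1991.

G0 X2.50 Y9.00 Z11.75
G1 X5.00 Y9.00 E0.1039
G1 X5.00 Y7.50 E0.1663
G1 X18.00 Y7.50 E0.7068
G1 X18.00 Y28.50 E1.5799
G1 X14.50 Y28.50 E1.7254
G1 X14.50 Y42.50 E2.3074
G1 X7.00 Y42.50 E2.6192
G1 X7.00 Y28.50 E3.2013
G1 X2.50 Y28.50 E3.3884
G1 X2.50 Y9.00 E4.1991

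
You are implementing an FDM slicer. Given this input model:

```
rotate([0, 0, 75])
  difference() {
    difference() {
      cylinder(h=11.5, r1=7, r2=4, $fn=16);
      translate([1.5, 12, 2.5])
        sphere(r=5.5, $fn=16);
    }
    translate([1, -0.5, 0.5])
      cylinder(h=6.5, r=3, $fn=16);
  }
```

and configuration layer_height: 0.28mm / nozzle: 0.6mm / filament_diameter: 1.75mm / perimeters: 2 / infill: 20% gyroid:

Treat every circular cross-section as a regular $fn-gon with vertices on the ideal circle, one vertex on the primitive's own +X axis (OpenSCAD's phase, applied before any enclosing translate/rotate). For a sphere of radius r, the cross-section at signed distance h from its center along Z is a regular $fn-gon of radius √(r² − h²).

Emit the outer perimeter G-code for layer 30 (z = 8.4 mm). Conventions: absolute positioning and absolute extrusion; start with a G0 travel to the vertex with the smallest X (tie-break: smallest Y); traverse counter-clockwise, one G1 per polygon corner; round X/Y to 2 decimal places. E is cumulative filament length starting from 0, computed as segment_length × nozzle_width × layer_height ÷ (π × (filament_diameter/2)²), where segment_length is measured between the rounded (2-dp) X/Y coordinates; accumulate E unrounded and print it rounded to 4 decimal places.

At z = 8.4 mm: the cone contributes a regular 16-gon of circumradius 4.809 (interpolated between r1=7 and r2=4 at t=0.730); the sphere at (1.5, 12) does not reach this height (|z−center|=5.900 > r=5.5); After the difference (first − rest): none of the subtracted shapes is present at this height, so the cone is unchanged — 1 connected region; the cylinder at (1, -0.5) does not reach this height (z outside [0.5, 7]); Taking the first minus the rest: none of the subtracted shapes is present at this height, so that combined region is unchanged — 1 connected region; (whole slice rotated 75° about Z — lengths, areas and connectivity unchanged). The outline is a single polygon with 16 vertices. Extrusion per mm of travel: 0.6 × 0.28 / (π × 0.875²) = 0.069846. Accumulating E over each segment gives final E = 2.0956.

G0 X-4.77 Y-0.63 Z8.40
G1 X-4.16 Y-2.40 E0.1308
G1 X-2.93 Y-3.81 E0.2615
G1 X-1.24 Y-4.64 E0.3930
G1 X0.63 Y-4.77 E0.5239
G1 X2.40 Y-4.16 E0.6547
G1 X3.81 Y-2.93 E0.7853
G1 X4.64 Y-1.24 E0.9168
G1 X4.77 Y0.63 E1.0478
G1 X4.16 Y2.40 E1.1785
G1 X2.93 Y3.81 E1.3092
G1 X1.24 Y4.64 E1.4407
G1 X-0.63 Y4.77 E1.5717
G1 X-2.40 Y4.16 E1.7024
G1 X-3.81 Y2.93 E1.8331
G1 X-4.64 Y1.24 E1.9646
G1 X-4.77 Y-0.63 E2.0956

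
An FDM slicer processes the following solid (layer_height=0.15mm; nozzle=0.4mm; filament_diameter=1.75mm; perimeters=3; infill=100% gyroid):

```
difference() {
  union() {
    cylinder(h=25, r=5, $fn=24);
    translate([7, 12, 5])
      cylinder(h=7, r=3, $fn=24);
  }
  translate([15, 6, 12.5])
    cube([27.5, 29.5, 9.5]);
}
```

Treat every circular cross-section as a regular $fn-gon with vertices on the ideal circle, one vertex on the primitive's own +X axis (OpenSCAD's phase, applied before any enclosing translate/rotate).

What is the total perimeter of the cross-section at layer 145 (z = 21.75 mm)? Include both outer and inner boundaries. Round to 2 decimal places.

31.33 mm

At z = 21.75 mm: the r=5 cylinder gives a regular 24-gon of circumradius 5 (constant along its height) (perimeter = 2·24·5.000·sin(180°/24) = 31.33 mm); the cylinder at (7, 12) does not reach this height (z outside [5, 12]); Taking the union: only the r=5 cylinder is present, so the union is just that shape — boundary = 31.33 mm; the cube at (15, 6) (footprint 27.5×29.5) is included at this height (perimeter 114.00 mm); Taking the first minus the rest: starting from that combined region, the 27.5×29.5 cube at (15, 6) misses the remaining region (no effect) — boundary = 31.33 mm. Overall, the cross-section is a single solid region. Total boundary length (outer) = 31.33 mm.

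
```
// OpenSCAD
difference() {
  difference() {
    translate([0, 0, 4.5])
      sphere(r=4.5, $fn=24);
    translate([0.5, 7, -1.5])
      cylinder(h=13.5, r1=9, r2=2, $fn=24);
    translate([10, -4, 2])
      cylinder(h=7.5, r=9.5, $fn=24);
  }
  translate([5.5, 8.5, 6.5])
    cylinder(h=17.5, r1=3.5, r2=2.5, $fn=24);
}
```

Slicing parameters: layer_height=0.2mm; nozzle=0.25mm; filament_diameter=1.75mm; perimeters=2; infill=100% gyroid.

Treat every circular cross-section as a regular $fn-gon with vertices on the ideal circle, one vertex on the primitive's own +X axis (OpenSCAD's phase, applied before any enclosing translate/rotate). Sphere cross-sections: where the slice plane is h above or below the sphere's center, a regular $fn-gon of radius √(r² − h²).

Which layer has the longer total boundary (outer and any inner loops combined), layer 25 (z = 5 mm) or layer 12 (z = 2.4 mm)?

Layer 25 (z = 5): the r=4.5 sphere contributes a regular 24-gon of circumradius √(4.5²−0.5²) = 4.472 (perimeter = 2·24·4.472·sin(180°/24) = 28.02 mm); the cone at (0.5, 7) contributes a regular 24-gon of circumradius 5.630 (interpolated between r1=9 and r2=2 at t=0.481) (perimeter = 2·24·5.630·sin(180°/24) = 35.27 mm); the r=9.5 cylinder at (10, -4) contributes a regular 24-gon of circumradius 9.5 (perimeter = 2·24·9.500·sin(180°/24) = 59.52 mm); Taking the first minus the rest: starting from the r=4.5 sphere, the cone at (0.5, 7) partially overlaps it — only the 14.85 mm² overlap (of its 98.43 mm²) is removed, clipping the outline; the r=9.5 cylinder at (10, -4) partially overlaps it — only the 16.63 mm² overlap (of its 280.30 mm²) is removed, clipping the outline — boundary = 23.89 mm; the cone at (5.5, 8.5) is not intersected at this z (z outside [6.5, 24]); Taking the first minus the rest: none of the subtracted shapes is present at this height, so the result so far is unchanged — boundary = 23.89 mm. So its perimeter = 23.89 mm. Layer 12 (z = 2.4): the r=4.5 sphere contributes a regular 24-gon of circumradius √(4.5²−2.1²) = 3.980 (perimeter = 2·24·3.980·sin(180°/24) = 24.94 mm); the cone at (0.5, 7) contributes a regular 24-gon of circumradius 6.978 (interpolated between r1=9 and r2=2 at t=0.289) (perimeter = 2·24·6.978·sin(180°/24) = 43.72 mm); the r=9.5 cylinder at (10, -4) contributes a regular 24-gon of circumradius 9.5 (perimeter = 2·24·9.500·sin(180°/24) = 59.52 mm); Taking the first minus the rest: starting from the r=4.5 sphere, the cone at (0.5, 7) partially overlaps it — only the 20.99 mm² overlap (of its 151.22 mm²) is removed, clipping the outline; the r=9.5 cylinder at (10, -4) partially overlaps it — only the 10.06 mm² overlap (of its 280.30 mm²) is removed, clipping the outline — boundary = 18.02 mm; the cone at (5.5, 8.5) is not intersected at this z (z outside [6.5, 24]); After the difference (first − rest): none of the subtracted shapes is present at this height, so the result so far is unchanged — boundary = 18.02 mm. So its perimeter = 18.02 mm. Layer 25 is larger (23.89 vs 18.02 mm).

layer 25 (z = 5 mm)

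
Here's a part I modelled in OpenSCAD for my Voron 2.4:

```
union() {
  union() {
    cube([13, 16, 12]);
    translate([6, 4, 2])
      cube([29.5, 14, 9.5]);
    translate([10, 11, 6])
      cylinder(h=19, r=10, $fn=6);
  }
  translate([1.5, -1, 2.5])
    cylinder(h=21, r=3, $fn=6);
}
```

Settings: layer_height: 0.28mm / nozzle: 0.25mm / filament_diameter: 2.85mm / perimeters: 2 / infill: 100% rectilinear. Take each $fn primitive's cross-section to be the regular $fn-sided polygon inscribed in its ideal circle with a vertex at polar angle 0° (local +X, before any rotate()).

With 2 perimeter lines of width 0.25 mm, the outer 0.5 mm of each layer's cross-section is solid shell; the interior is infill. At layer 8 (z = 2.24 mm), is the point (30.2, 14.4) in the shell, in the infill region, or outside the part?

At z = 2.24 mm: the cube (footprint 13×16) is included at this height; the 29.5×14 cube at (6, 4) contributes its full rectangle; the cylinder at (10, 11) is not intersected at this z (z outside [6, 25]); Taking the union: the regions partially overlap (shared area 84.00 mm²), so overlapping operands fuse into one piece — 1 connected region; the cylinder at (1.5, -1) is not intersected at this z (z outside [2.5, 23.5]); Combining (union): only that combined region is present, so the union is just that shape — 1 connected region. Overall, the cross-section is a single solid region. The nearest boundary edge runs (6.00, 18.00)→(35.50, 18.00); distance from the point to it = 3.60 mm. The point is inside the cross-section and 3.60 mm from the nearest boundary — more than the 0.5 mm shell width (2 × 0.25), so it's in the infill interior.

infill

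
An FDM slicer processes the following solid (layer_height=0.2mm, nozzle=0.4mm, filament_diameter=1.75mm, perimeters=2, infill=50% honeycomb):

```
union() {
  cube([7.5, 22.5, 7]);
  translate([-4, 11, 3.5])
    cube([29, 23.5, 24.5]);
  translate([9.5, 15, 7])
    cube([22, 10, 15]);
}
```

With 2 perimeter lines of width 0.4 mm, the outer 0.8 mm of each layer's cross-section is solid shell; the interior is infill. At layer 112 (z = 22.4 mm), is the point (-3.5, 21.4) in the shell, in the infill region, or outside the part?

shell

At z = 22.4 mm: the cube is not intersected at this z (z outside [0, 7]); the cube at (-4, 11) (footprint 29×23.5) is included at this height; the cube at (9.5, 15) does not reach this height (z outside [7, 22]); Combining (union): only the 29×23.5 cube at (-4, 11) is present, so the union is just that shape — 1 connected region. Overall, the cross-section is a single solid region. The nearest boundary edge runs (-4.00, 34.50)→(-4.00, 11.00); distance from the point to it = 0.50 mm. The point is inside the cross-section, 0.50 mm from the nearest boundary — within the 0.8 mm shell band (2 × 0.4).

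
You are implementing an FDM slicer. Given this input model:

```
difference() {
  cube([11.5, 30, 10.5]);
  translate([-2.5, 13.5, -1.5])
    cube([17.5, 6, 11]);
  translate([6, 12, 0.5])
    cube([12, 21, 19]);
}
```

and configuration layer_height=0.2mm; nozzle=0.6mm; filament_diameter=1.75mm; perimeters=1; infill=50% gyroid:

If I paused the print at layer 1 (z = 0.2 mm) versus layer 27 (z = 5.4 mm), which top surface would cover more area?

Layer 1 (z = 0.2): the 11.5×30 cube contributes its full rectangle (area 345.00 mm²); the 17.5×6 cube at (-2.5, 13.5) contributes its full rectangle (area 105.00 mm²); the cube at (6, 12) is absent (z outside [0.5, 19.5]); After the difference (first − rest): starting from the 11.5×30 cube (345.00 mm²), the 17.5×6 cube at (-2.5, 13.5) partially overlaps it — only the 69.00 mm² overlap (of its 105.00 mm²) is removed, clipping the outline — area = 276.00 mm². So its area = 276.00 mm². Layer 27 (z = 5.4): the cube (footprint 11.5×30) is included at this height (area 345.00 mm²); the 17.5×6 cube at (-2.5, 13.5) contributes its full rectangle (area 105.00 mm²); the 12×21 cube at (6, 12) contributes its full rectangle (area 252.00 mm²); Taking the first minus the rest: starting from the 11.5×30 cube (345.00 mm²), the 17.5×6 cube at (-2.5, 13.5) partially overlaps it — only the 69.00 mm² overlap (of its 105.00 mm²) is removed, clipping the outline; the 12×21 cube at (6, 12) partially overlaps it — only the 66.00 mm² overlap (of its 252.00 mm²) is removed, clipping the outline — area = 210.00 mm². So its area = 210.00 mm². Layer 1 is larger (276.00 vs 210.00 mm²).

layer 1 (z = 0.2 mm)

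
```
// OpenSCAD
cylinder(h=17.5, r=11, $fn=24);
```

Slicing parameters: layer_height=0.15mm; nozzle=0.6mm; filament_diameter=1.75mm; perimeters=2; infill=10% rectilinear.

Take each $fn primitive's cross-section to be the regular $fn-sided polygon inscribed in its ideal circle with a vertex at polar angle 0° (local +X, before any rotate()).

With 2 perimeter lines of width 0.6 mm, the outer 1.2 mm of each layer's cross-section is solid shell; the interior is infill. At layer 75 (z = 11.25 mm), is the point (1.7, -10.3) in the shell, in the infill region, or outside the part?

shell

At z = 11.25 mm: the cylinder: section is a regular 24-gon, circumradius r=11. Overall, the cross-section is a single solid region. The nearest boundary edge runs (-0.00, -11.00)→(2.85, -10.63); distance from the point to it = 0.47 mm. The point is inside the cross-section, 0.47 mm from the nearest boundary — within the 1.2 mm shell band (2 × 0.6).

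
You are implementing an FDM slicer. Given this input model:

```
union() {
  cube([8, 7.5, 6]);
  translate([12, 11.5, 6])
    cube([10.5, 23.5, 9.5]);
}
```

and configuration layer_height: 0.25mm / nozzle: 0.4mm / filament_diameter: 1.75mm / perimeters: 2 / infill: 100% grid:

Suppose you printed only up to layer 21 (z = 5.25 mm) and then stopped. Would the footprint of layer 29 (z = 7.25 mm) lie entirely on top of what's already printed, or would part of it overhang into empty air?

part overhangs

Compare the two slices. At z = 5.25: the 8×7.5 cube contributes its full rectangle (area 60.00 mm²); the cube at (12, 11.5) is absent (z outside [6, 15.5]); Combining (union): only the 8×7.5 cube is present, so the union is just that shape — area = 60.00 mm². At z = 7.25: the cube does not reach this height (z outside [0, 6]); the cube at (12, 11.5) is present — its section is the full 10.5×23.5 rectangle (area 246.75 mm²); Merging all regions: only the 10.5×23.5 cube at (12, 11.5) is present, so the union is just that shape — area = 246.75 mm². Checking containment: at z = 7.25 the cross-section extends beyond the z = 5.25 cross-section by about 246.75 mm².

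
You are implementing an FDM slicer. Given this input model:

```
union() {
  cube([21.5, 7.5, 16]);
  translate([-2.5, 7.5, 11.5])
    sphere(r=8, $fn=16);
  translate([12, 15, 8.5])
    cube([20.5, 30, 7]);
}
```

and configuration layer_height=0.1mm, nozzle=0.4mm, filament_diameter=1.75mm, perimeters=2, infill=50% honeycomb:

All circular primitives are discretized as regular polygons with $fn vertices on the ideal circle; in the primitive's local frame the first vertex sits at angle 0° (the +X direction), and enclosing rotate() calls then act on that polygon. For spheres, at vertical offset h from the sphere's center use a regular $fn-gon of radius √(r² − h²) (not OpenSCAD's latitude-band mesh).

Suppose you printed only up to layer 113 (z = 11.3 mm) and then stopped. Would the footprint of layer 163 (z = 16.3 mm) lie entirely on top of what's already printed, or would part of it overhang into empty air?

Compare the two slices. At z = 11.3: the cube is present — its section is the full 21.5×7.5 rectangle (area 161.25 mm²); the r=8 sphere at (-2.5, 7.5) contributes a regular 16-gon of circumradius √(8²−0.2²) = 7.997 (area = (16/2)·7.997²·sin(360°/16) = 195.81 mm²); the cube at (12, 15) is present — its section is the full 20.5×30 rectangle (area 615.00 mm²); Merging all regions: the regions partially overlap — summed areas 972.06 mm² minus the doubly-counted overlap 29.58 mm² gives 942.48 mm² — area = 942.48 mm². At z = 16.3: the cube is absent (z outside [0, 16]); the r=8 sphere at (-2.5, 7.5) slices to a regular 16-gon of circumradius 6.400 (√(r²−h²) with h=4.8 from center) (area = (16/2)·6.400²·sin(360°/16) = 125.40 mm²); the cube at (12, 15) is not intersected at this z (z outside [8.5, 15.5]); Merging all regions: only the r=8 sphere at (-2.5, 7.5) is present, so the union is just that shape — area = 125.40 mm². Checking containment: the cross-section at z = 16.3 is a subset of the cross-section at z = 11.3.

entirely on top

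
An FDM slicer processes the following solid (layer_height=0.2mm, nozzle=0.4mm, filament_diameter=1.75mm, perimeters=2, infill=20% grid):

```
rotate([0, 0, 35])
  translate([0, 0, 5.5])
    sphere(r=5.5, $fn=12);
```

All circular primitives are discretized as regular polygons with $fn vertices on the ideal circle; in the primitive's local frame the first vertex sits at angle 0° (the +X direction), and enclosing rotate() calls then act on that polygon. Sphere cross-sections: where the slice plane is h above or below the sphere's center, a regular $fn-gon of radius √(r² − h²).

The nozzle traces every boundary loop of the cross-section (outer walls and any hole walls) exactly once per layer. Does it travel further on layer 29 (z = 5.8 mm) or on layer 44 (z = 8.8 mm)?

layer 29 (z = 5.8 mm)

Layer 29 (z = 5.8): the r=5.5 sphere slices to a regular 12-gon of circumradius 5.492 (√(r²−h²) with h=0.3 from center) (perimeter = 2·12·5.492·sin(180°/12) = 34.11 mm); (whole slice rotated 35° about Z — lengths, areas and connectivity unchanged). So its perimeter = 34.11 mm. Layer 44 (z = 8.8): the r=5.5 sphere contributes a regular 12-gon of circumradius √(5.5²−3.3²) = 4.400 (perimeter = 2·12·4.400·sin(180°/12) = 27.33 mm); (whole slice rotated 35° about Z — lengths, areas and connectivity unchanged). So its perimeter = 27.33 mm. Layer 29 is larger (34.11 vs 27.33 mm).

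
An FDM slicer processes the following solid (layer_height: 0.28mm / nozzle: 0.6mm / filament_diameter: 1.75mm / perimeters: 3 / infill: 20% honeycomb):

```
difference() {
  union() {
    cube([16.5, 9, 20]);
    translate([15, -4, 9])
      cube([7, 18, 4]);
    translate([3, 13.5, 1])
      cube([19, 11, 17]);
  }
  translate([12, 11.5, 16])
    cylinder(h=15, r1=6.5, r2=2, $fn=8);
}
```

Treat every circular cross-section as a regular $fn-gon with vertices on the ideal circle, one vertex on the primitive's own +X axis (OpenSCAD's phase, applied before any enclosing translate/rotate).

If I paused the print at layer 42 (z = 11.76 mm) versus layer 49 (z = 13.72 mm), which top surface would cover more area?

layer 42 (z = 11.76 mm)

Layer 42 (z = 11.76): the cube (footprint 16.5×9) is included at this height (area 148.50 mm²); the 7×18 cube at (15, -4) contributes its full rectangle (area 126.00 mm²); the 19×11 cube at (3, 13.5) contributes its full rectangle (area 209.00 mm²); Taking the union: the regions partially overlap — summed areas 483.50 mm² minus the doubly-counted overlap 17.00 mm² gives 466.50 mm² — area = 466.50 mm²; the cone at (12, 11.5) is not intersected at this z (z outside [16, 31]); After the difference (first − rest): none of the subtracted shapes is present at this height, so the result so far is unchanged — area = 466.50 mm². So its area = 466.50 mm². Layer 49 (z = 13.72): the 16.5×9 cube contributes its full rectangle (area 148.50 mm²); the cube at (15, -4) does not reach this height (z outside [9, 13]); the cube at (3, 13.5) is present — its section is the full 19×11 rectangle (area 209.00 mm²); Combining (union): the 2 present regions are separate (no shared area or edge), so areas and boundary lengths simply add and each stays a separate island — area = 357.50 mm²; the cone at (12, 11.5) does not reach this height (z outside [16, 31]); After the difference (first − rest): none of the subtracted shapes is present at this height, so the result so far is unchanged — area = 357.50 mm². So its area = 357.50 mm². Layer 42 is larger (466.50 vs 357.50 mm²).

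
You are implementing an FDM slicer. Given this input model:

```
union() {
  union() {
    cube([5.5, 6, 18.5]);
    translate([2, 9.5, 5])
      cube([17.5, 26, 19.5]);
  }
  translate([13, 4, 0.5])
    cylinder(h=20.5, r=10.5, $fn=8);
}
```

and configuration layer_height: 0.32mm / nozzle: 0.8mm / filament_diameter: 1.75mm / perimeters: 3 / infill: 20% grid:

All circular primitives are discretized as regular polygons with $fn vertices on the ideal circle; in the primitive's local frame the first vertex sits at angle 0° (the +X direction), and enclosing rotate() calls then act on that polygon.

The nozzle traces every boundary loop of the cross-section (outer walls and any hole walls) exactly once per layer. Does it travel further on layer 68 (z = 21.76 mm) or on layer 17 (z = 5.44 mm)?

layer 17 (z = 5.44 mm)

Layer 68 (z = 21.76): the cube is not intersected at this z (z outside [0, 18.5]); the 17.5×26 cube at (2, 9.5) contributes its full rectangle (perimeter 87.00 mm); Combining (union): only the 17.5×26 cube at (2, 9.5) is present, so the union is just that shape — boundary = 87.00 mm; the cylinder at (13, 4) does not reach this height (z outside [0.5, 21]); Taking the union: only the result so far is present, so the union is just that shape — boundary = 87.00 mm. So its perimeter = 87.00 mm. Layer 17 (z = 5.44): the 5.5×6 cube contributes its full rectangle (perimeter 23.00 mm); the cube at (2, 9.5) (footprint 17.5×26) is included at this height (perimeter 87.00 mm); Merging all regions: the 2 present regions are separate (no shared area or edge), so areas and boundary lengths simply add and each stays a separate island — boundary = 110.00 mm; the r=10.5 cylinder at (13, 4) gives a regular 8-gon of circumradius 10.5 (constant along its height) (perimeter = 2·8·10.500·sin(180°/8) = 64.29 mm); Taking the union: the regions partially overlap (shared area 64.08 mm²), so the edge portions inside another operand are dropped and the merged outline is re-measured after clipping — boundary = 124.10 mm. So its perimeter = 124.10 mm. Layer 17 is larger (124.10 vs 87.00 mm).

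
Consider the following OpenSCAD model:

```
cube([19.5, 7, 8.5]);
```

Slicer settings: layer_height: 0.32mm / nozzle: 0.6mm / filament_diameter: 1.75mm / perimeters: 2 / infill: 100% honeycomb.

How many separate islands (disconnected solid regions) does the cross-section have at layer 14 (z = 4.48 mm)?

At z = 4.48 mm: the cube (footprint 19.5×7) is included at this height. Overall, the cross-section is a single solid region. Island count = 1.

1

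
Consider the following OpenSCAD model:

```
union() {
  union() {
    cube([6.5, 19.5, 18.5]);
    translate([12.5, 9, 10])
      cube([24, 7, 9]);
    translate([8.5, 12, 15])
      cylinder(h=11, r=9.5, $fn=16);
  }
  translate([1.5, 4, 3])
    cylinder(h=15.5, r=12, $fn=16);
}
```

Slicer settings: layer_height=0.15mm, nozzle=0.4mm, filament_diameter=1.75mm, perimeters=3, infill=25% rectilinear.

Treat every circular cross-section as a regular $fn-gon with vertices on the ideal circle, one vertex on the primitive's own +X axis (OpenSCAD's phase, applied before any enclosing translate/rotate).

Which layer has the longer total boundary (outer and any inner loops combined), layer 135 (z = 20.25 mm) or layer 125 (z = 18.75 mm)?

Layer 135 (z = 20.25): the cube does not reach this height (z outside [0, 18.5]); the cube at (12.5, 9) is absent (z outside [10, 19]); the r=9.5 cylinder at (8.5, 12) contributes a regular 16-gon of circumradius 9.5 (perimeter = 2·16·9.500·sin(180°/16) = 59.31 mm); Combining (union): only the r=9.5 cylinder at (8.5, 12) is present, so the union is just that shape — boundary = 59.31 mm; the cylinder at (1.5, 4) is not intersected at this z (z outside [3, 18.5]); Merging all regions: only the result so far is present, so the union is just that shape — boundary = 59.31 mm. So its perimeter = 59.31 mm. Layer 125 (z = 18.75): the cube does not reach this height (z outside [0, 18.5]); the cube at (12.5, 9) is present — its section is the full 24×7 rectangle (perimeter 62.00 mm); the r=9.5 cylinder at (8.5, 12) gives a regular 16-gon of circumradius 9.5 (constant along its height) (perimeter = 2·16·9.500·sin(180°/16) = 59.31 mm); Combining (union): the regions partially overlap (shared area 35.98 mm²), so the edge portions inside another operand are dropped and the merged outline is re-measured after clipping — boundary = 97.67 mm; the cylinder at (1.5, 4) does not reach this height (z outside [3, 18.5]); Combining (union): only that combined region is present, so the union is just that shape — boundary = 97.67 mm. So its perimeter = 97.67 mm. Layer 125 is larger (97.67 vs 59.31 mm).

layer 125 (z = 18.75 mm)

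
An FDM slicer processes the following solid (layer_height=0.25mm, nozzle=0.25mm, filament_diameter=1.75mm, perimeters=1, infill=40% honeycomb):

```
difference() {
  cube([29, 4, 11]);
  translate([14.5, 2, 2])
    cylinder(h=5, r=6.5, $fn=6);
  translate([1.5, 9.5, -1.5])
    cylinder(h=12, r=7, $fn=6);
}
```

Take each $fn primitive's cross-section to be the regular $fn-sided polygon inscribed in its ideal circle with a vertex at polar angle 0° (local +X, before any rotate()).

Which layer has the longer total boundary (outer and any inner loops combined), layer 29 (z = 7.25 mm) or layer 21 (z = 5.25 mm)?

Layer 29 (z = 7.25): the cube is present — its section is the full 29×4 rectangle (perimeter 66.00 mm); the cylinder at (14.5, 2) does not reach this height (z outside [2, 7]); the cylinder at (1.5, 9.5): section is a regular 6-gon, circumradius r=7 (perimeter = 2·6·7.000·sin(180°/6) = 42.00 mm); Taking the first minus the rest: starting from the 29×4 cube, the r=7 cylinder at (1.5, 9.5) partially overlaps it — only the 2.90 mm² overlap (of its 127.31 mm²) is removed, clipping the outline — boundary = 65.76 mm. So its perimeter = 65.76 mm. Layer 21 (z = 5.25): the cube (footprint 29×4) is included at this height (perimeter 66.00 mm); the cylinder at (14.5, 2): section is a regular 6-gon, circumradius r=6.5 (perimeter = 2·6·6.500·sin(180°/6) = 39.00 mm); the r=7 cylinder at (1.5, 9.5) contributes a regular 6-gon of circumradius 7 (perimeter = 2·6·7.000·sin(180°/6) = 42.00 mm); Subtracting the remaining from the first: starting from the 29×4 cube, the r=6.5 cylinder at (14.5, 2) partially overlaps it — only the 47.38 mm² overlap (of its 109.77 mm²) is removed, clipping the outline; the r=7 cylinder at (1.5, 9.5) partially overlaps it — only the 2.90 mm² overlap (of its 127.31 mm²) is removed, clipping the outline — boundary = 53.62 mm. So its perimeter = 53.62 mm. Layer 29 is larger (65.76 vs 53.62 mm).

layer 29 (z = 7.25 mm)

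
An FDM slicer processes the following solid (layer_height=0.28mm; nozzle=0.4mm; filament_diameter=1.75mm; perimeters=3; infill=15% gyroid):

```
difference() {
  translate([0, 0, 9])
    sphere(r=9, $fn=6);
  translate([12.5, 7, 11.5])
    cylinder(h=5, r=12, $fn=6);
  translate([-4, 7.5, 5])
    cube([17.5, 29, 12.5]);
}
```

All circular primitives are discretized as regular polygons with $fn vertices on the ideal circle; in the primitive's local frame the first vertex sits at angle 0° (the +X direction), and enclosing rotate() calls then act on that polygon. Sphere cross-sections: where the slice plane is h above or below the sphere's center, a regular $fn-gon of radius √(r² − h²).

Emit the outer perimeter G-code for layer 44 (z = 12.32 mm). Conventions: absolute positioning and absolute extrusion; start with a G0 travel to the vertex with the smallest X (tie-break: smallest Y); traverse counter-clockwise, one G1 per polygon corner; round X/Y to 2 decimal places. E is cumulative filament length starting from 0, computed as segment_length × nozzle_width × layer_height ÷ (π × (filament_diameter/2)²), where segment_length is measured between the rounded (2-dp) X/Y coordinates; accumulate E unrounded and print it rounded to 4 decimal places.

G0 X-8.37 Y0.00 Z12.32
G1 X-4.18 Y-7.24 E0.3895
G1 X4.18 Y-7.24 E0.7788
G1 X6.45 Y-3.31 E0.9901
G1 X0.50 Y7.00 E1.5444
G1 X0.64 Y7.24 E1.5573
G1 X-4.18 Y7.24 E1.7818
G1 X-8.37 Y0.00 E2.1713

At z = 12.32 mm: the sphere: section is a regular 6-gon, circumradius = √(r²−h²) = √(9²−3.32²) = 8.365; the r=12 cylinder at (12.5, 7) contributes a regular 6-gon of circumradius 12; the cube at (-4, 7.5) (footprint 17.5×29) is included at this height; Taking the first minus the rest: starting from the r=9 sphere, the r=12 cylinder at (12.5, 7) partially overlaps it — only the 34.00 mm² overlap (of its 374.12 mm²) is removed, clipping the outline; the 17.5×29 cube at (-4, 7.5) misses the remaining region (no effect) — 1 connected region. The outline is a single polygon with 7 vertices. Extrusion per mm of travel: 0.4 × 0.28 / (π × 0.875²) = 0.046564. Accumulating E over each segment gives final E = 2.1713.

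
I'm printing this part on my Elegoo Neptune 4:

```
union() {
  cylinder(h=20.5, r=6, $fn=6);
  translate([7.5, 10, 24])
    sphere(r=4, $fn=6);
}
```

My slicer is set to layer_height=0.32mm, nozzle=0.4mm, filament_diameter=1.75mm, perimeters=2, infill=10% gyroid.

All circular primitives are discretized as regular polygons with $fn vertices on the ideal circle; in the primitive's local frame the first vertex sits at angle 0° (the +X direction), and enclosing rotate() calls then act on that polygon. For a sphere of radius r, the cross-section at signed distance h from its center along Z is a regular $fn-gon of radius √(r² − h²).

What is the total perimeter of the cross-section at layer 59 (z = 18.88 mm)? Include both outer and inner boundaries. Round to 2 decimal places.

At z = 18.88 mm: the cylinder: section is a regular 6-gon, circumradius r=6 (perimeter = 2·6·6.000·sin(180°/6) = 36.00 mm); the sphere at (7.5, 10) is absent (|z−center|=5.120 > r=4); Taking the union: only the r=6 cylinder is present, so the union is just that shape — boundary = 36.00 mm. Overall, the cross-section is a single solid region. Total boundary length (outer) = 36.00 mm.

36.00 mm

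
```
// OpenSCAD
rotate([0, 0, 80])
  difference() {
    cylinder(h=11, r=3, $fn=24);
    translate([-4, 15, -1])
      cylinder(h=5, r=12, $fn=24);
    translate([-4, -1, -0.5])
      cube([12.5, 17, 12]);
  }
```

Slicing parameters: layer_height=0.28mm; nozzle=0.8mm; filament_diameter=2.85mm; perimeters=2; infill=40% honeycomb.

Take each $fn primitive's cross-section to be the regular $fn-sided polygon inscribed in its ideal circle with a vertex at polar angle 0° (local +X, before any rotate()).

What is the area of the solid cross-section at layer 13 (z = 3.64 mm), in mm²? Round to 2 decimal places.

8.12 mm²

At z = 3.64 mm: the r=3 cylinder gives a regular 24-gon of circumradius 3 (constant along its height) (area = (24/2)·3.000²·sin(360°/24) = 27.95 mm²); the r=12 cylinder at (-4, 15) gives a regular 24-gon of circumradius 12 (constant along its height) (area = (24/2)·12.000²·sin(360°/24) = 447.24 mm²); the cube at (-4, -1) is present — its section is the full 12.5×17 rectangle (area 212.50 mm²); Taking the first minus the rest: starting from the r=3 cylinder (27.95 mm²), the r=12 cylinder at (-4, 15) misses the remaining region (no effect); the 12.5×17 cube at (-4, -1) partially overlaps it — only the 19.83 mm² overlap (of its 212.50 mm²) is removed, clipping the outline — area = 8.12 mm²; (whole slice rotated 80° about Z — lengths, areas and connectivity unchanged). Overall, the cross-section is a single solid region. Net area = 8.12 mm².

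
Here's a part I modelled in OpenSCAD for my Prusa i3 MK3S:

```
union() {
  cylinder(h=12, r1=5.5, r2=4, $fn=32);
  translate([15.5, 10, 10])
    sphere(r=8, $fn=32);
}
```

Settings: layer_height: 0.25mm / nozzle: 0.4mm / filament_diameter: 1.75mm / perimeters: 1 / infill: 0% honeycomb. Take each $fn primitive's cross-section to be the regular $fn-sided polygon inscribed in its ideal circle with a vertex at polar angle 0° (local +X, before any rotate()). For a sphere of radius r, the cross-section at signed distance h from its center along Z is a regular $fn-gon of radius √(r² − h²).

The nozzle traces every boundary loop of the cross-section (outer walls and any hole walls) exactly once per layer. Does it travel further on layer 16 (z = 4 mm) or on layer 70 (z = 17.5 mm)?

layer 16 (z = 4 mm)

Layer 16 (z = 4): the cone: at t=0.333 of its height the radius interpolates to r₁+(r₂−r₁)t = 5.000, giving a regular 32-gon of that circumradius (perimeter = 2·32·5.000·sin(180°/32) = 31.37 mm); the r=8 sphere at (15.5, 10) contributes a regular 32-gon of circumradius √(8²−6²) = 5.292 (perimeter = 2·32·5.292·sin(180°/32) = 33.19 mm); Taking the union: the 2 present regions are separate (no shared area or edge), so areas and boundary lengths simply add and each stays a separate island — boundary = 64.56 mm. So its perimeter = 64.56 mm. Layer 70 (z = 17.5): the cone is absent (z outside [0, 12]); the r=8 sphere at (15.5, 10) slices to a regular 32-gon of circumradius 2.784 (√(r²−h²) with h=7.5 from center) (perimeter = 2·32·2.784·sin(180°/32) = 17.46 mm); Combining (union): only the r=8 sphere at (15.5, 10) is present, so the union is just that shape — boundary = 17.46 mm. So its perimeter = 17.46 mm. Layer 16 is larger (64.56 vs 17.46 mm).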